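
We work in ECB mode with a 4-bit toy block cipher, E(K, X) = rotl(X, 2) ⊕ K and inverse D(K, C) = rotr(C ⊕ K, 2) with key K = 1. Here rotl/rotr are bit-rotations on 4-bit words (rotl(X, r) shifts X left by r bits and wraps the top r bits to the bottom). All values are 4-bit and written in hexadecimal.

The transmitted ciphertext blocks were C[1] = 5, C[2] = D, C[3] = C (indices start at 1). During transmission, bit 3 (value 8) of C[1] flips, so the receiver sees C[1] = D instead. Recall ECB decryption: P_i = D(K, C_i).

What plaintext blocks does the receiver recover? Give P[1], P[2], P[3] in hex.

Only C[1] changed, to D. In ECB, a change in C_i affects only P_i. Decrypting the received ciphertext:
P[1]: D(K, D) = 3.
P[2]: D(K, D) = 3.
P[3]: D(K, C) = 7.
Blocks that differ from the original plaintext: P[1].

P[1] = 3, P[2] = 3, P[3] = 7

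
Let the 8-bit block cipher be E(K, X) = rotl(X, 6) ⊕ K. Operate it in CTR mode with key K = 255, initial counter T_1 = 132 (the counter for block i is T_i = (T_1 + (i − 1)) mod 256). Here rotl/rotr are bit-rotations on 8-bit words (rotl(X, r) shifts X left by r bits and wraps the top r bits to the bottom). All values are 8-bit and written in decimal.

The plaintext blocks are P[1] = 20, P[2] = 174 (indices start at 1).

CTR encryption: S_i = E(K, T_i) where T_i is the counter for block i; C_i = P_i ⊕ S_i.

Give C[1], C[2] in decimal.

C[1]: T = 132, S = E(K, T) = 222; 20 ⊕ 222 = 202.
C[2]: T = 133, S = E(K, T) = 158; 174 ⊕ 158 = 48.

C[1] = 202, C[2] = 48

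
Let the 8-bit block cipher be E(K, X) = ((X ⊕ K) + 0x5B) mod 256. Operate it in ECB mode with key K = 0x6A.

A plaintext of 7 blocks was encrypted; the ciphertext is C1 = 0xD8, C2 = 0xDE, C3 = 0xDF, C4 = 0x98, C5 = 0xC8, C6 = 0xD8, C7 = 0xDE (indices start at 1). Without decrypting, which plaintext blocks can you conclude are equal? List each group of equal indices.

P1 = P6; P2 = P7

ECB encrypts each block independently with the same key, so equal ciphertext blocks imply equal plaintext blocks.
C1 = C6 = 0xD8, so P1 = P6.
C2 = C7 = 0xDE, so P2 = P7.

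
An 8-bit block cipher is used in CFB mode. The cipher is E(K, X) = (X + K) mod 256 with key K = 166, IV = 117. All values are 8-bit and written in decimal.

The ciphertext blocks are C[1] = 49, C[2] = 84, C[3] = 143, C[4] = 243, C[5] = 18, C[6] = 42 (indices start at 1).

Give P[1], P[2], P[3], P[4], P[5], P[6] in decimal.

P[1] = 42, P[2] = 131, P[3] = 117, P[4] = 198, P[5] = 139, P[6] = 146

CFB decryption: P_i = C_i ⊕ E(K, C_{i−1}), with C_{0} = IV.
P[1]: E(K, 117) = 27; 49 ⊕ 27 = 42.
P[2]: E(K, 49) = 215; 84 ⊕ 215 = 131.
P[3]: E(K, 84) = 250; 143 ⊕ 250 = 117.
P[4]: E(K, 143) = 53; 243 ⊕ 53 = 198.
P[5]: E(K, 243) = 153; 18 ⊕ 153 = 139.
P[6]: E(K, 18) = 184; 42 ⊕ 184 = 146.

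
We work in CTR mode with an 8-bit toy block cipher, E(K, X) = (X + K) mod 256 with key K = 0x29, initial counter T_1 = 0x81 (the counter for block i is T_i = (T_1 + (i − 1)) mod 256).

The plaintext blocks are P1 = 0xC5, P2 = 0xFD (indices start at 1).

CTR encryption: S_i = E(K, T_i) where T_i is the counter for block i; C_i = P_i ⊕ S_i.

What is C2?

C2 = 0x56

C1: T = 0x81, S = E(K, T) = 0xAA; 0xC5 ⊕ 0xAA = 0x6F.
C2: T = 0x82, S = E(K, T) = 0xAB; 0xFD ⊕ 0xAB = 0x56.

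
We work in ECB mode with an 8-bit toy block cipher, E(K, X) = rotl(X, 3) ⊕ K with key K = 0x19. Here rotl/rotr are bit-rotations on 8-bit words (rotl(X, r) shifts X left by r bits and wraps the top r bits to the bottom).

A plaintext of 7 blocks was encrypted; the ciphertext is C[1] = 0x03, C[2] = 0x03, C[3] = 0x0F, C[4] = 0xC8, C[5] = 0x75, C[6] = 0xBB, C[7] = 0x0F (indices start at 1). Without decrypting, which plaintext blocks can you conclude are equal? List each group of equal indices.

P[1] = P[2]; P[3] = P[7]

ECB encrypts each block independently with the same key, so equal ciphertext blocks imply equal plaintext blocks.
C[1] = C[2] = 0x03, so P[1] = P[2].
C[3] = C[7] = 0x0F, so P[3] = P[7].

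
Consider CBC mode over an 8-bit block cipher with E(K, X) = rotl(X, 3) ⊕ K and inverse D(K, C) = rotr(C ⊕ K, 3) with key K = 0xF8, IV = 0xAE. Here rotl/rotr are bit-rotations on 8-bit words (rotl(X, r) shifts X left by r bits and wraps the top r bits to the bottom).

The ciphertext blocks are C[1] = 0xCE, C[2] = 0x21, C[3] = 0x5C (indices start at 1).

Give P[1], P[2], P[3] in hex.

P[1] = 0x68, P[2] = 0xF5, P[3] = 0xB5

CBC decryption: P_i = D(K, C_i) ⊕ C_{i−1}, with C_{0} = IV.
P[1]: D(K, 0xCE) = 0xC6; 0xC6 ⊕ 0xAE = 0x68.
P[2]: D(K, 0x21) = 0x3B; 0x3B ⊕ 0xCE = 0xF5.
P[3]: D(K, 0x5C) = 0x94; 0x94 ⊕ 0x21 = 0xB5.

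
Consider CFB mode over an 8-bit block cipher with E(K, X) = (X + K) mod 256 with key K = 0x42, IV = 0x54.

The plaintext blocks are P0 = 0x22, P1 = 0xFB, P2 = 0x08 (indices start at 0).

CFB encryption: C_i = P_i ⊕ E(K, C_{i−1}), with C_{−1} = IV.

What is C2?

C0: E(K, 0x54) = 0x96; 0x22 ⊕ 0x96 = 0xB4.
C1: E(K, 0xB4) = 0xF6; 0xFB ⊕ 0xF6 = 0x0D.
C2: E(K, 0x0D) = 0x4F; 0x08 ⊕ 0x4F = 0x47.

C2 = 0x47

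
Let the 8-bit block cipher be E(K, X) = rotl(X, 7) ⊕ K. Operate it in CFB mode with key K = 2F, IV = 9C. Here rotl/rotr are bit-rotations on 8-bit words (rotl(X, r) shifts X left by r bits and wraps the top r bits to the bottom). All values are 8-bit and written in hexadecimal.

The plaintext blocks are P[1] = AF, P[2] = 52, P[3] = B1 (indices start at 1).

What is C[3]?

CFB encryption: C_i = P_i ⊕ E(K, C_{i−1}), with C_{0} = IV.
C[1]: E(K, 9C) = 61; AF ⊕ 61 = CE.
C[2]: E(K, CE) = 48; 52 ⊕ 48 = 1A.
C[3]: E(K, 1A) = 22; B1 ⊕ 22 = 93.

C[3] = 93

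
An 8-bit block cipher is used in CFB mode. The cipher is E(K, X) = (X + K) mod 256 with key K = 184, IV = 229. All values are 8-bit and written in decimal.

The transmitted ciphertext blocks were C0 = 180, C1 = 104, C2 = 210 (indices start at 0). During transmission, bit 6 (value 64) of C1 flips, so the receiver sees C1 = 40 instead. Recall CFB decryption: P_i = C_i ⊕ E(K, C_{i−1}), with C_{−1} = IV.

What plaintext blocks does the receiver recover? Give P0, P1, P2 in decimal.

P0 = 41, P1 = 68, P2 = 50

Only C1 changed, to 40. In CFB, a change in C_i flips the same bit in P_i and garbles P_{i+1}. Decrypting the received ciphertext:
P0: E(K, 229) = 157; 180 ⊕ 157 = 41.
P1: E(K, 180) = 108; 40 ⊕ 108 = 68.
P2: E(K, 40) = 224; 210 ⊕ 224 = 50.
Blocks that differ from the original plaintext: P1, P2.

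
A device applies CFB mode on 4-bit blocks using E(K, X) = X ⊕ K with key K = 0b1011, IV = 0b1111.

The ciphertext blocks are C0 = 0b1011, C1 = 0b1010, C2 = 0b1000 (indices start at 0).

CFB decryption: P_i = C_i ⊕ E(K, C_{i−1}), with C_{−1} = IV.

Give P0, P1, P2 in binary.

P0: E(K, 0b1111) = 0b0100; 0b1011 ⊕ 0b0100 = 0b1111.
P1: E(K, 0b1011) = 0b0000; 0b1010 ⊕ 0b0000 = 0b1010.
P2: E(K, 0b1010) = 0b0001; 0b1000 ⊕ 0b0001 = 0b1001.

P0 = 0b1111, P1 = 0b1010, P2 = 0b1001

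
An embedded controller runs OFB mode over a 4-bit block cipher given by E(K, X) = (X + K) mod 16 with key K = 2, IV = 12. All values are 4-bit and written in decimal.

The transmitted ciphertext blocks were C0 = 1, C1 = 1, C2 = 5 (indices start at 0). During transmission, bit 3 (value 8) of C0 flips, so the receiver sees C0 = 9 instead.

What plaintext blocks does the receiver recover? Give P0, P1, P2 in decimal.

P0 = 7, P1 = 1, P2 = 7

OFB decryption: S_i = E(K, S_{i−1}) with S_{−1} = IV; P_i = C_i ⊕ S_i.
Only C0 changed, to 9. In OFB, a change in C_i flips the same bit in P_i only; the keystream is unaffected. Decrypting the received ciphertext:
P0: S = E(K, 12) = 14; 9 ⊕ 14 = 7.
P1: S = E(K, 14) = 0; 1 ⊕ 0 = 1.
P2: S = E(K, 0) = 2; 5 ⊕ 2 = 7.
Blocks that differ from the original plaintext: P0.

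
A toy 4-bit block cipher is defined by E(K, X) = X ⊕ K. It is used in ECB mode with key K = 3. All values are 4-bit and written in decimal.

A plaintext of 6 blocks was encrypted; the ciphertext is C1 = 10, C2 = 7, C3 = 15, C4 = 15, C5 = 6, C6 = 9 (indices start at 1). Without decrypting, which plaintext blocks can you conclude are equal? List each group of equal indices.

ECB encrypts each block independently with the same key, so equal ciphertext blocks imply equal plaintext blocks.
C3 = C4 = 15, so P3 = P4.

P3 = P4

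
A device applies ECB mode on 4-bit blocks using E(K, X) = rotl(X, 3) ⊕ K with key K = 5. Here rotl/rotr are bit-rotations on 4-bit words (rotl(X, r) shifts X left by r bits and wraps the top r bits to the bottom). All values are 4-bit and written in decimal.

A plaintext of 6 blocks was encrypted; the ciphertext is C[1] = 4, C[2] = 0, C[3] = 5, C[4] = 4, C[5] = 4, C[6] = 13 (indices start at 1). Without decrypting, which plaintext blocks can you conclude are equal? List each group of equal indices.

P[1] = P[4] = P[5]

ECB encrypts each block independently with the same key, so equal ciphertext blocks imply equal plaintext blocks.
C[1] = C[4] = C[5] = 4, so P[1] = P[4] = P[5].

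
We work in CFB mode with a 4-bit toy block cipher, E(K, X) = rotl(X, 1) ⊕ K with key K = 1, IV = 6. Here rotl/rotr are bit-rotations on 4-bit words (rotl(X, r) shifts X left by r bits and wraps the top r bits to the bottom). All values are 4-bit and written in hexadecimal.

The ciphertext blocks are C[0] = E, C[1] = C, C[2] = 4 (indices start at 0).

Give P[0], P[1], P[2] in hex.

P[0] = 3, P[1] = 0, P[2] = C

CFB decryption: P_i = C_i ⊕ E(K, C_{i−1}), with C_{−1} = IV.
P[0]: E(K, 6) = D; E ⊕ D = 3.
P[1]: E(K, E) = C; C ⊕ C = 0.
P[2]: E(K, C) = 8; 4 ⊕ 8 = C.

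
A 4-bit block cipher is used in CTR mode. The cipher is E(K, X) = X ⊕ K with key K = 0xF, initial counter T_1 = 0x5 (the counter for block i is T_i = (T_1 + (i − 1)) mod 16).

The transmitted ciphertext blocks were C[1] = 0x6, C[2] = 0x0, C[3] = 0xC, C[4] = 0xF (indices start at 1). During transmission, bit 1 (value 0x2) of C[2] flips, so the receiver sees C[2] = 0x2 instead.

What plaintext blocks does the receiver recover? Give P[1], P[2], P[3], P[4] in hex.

CTR decryption: S_i = E(K, T_i) where T_i is the counter for block i; P_i = C_i ⊕ S_i.
Only C[2] changed, to 0x2. In CTR, a change in C_i flips the same bit in P_i only; the keystream is unaffected. Decrypting the received ciphertext:
P[1]: T = 0x5, S = E(K, T) = 0xA; 0x6 ⊕ 0xA = 0xC.
P[2]: T = 0x6, S = E(K, T) = 0x9; 0x2 ⊕ 0x9 = 0xB.
P[3]: T = 0x7, S = E(K, T) = 0x8; 0xC ⊕ 0x8 = 0x4.
P[4]: T = 0x8, S = E(K, T) = 0x7; 0xF ⊕ 0x7 = 0x8.
Blocks that differ from the original plaintext: P[2].

P[1] = 0xC, P[2] = 0xB, P[3] = 0x4, P[4] = 0x8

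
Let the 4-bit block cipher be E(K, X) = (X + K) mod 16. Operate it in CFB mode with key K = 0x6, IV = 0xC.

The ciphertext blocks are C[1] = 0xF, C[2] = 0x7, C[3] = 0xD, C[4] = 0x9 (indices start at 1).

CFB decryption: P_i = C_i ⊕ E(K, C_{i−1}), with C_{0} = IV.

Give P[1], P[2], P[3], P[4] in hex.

P[1] = 0xD, P[2] = 0x2, P[3] = 0x0, P[4] = 0xA

P[1]: E(K, 0xC) = 0x2; 0xF ⊕ 0x2 = 0xD.
P[2]: E(K, 0xF) = 0x5; 0x7 ⊕ 0x5 = 0x2.
P[3]: E(K, 0x7) = 0xD; 0xD ⊕ 0xD = 0x0.
P[4]: E(K, 0xD) = 0x3; 0x9 ⊕ 0x3 = 0xA.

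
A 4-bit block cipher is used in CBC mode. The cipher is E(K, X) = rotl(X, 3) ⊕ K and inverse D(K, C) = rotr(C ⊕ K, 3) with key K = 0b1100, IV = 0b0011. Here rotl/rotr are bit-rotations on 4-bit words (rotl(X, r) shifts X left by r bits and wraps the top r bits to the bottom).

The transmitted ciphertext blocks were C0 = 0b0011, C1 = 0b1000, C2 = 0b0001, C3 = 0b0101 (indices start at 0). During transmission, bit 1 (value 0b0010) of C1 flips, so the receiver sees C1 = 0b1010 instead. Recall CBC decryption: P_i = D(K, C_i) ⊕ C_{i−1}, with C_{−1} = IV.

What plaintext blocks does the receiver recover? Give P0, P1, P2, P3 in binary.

Only C1 changed, to 0b1010. In CBC, a change in C_i garbles P_i and flips the same bit in P_{i+1}. Decrypting the received ciphertext:
P0: D(K, 0b0011) = 0b1111; 0b1111 ⊕ 0b0011 = 0b1100.
P1: D(K, 0b1010) = 0b1100; 0b1100 ⊕ 0b0011 = 0b1111.
P2: D(K, 0b0001) = 0b1011; 0b1011 ⊕ 0b1010 = 0b0001.
P3: D(K, 0b0101) = 0b0011; 0b0011 ⊕ 0b0001 = 0b0010.
Blocks that differ from the original plaintext: P1, P2.

P0 = 0b1100, P1 = 0b1111, P2 = 0b0001, P3 = 0b0010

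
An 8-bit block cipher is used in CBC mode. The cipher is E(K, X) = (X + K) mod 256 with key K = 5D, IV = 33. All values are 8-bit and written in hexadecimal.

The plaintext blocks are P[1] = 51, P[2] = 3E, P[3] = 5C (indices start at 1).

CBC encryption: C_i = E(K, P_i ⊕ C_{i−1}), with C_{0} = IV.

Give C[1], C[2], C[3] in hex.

C[1] = BF, C[2] = DE, C[3] = DF

C[1]: P[1] ⊕ 33 = 62; E(K, 62) = BF.
C[2]: P[2] ⊕ BF = 81; E(K, 81) = DE.
C[3]: P[3] ⊕ DE = 82; E(K, 82) = DF.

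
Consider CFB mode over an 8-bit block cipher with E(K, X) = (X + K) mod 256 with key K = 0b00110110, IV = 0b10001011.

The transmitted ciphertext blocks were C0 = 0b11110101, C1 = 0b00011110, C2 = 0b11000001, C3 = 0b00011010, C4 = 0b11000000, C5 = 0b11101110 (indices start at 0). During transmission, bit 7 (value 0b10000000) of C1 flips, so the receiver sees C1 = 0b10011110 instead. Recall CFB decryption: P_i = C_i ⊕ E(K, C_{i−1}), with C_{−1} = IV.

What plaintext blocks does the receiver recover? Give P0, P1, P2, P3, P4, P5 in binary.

Only C1 changed, to 0b10011110. In CFB, a change in C_i flips the same bit in P_i and garbles P_{i+1}. Decrypting the received ciphertext:
P0: E(K, 0b10001011) = 0b11000001; 0b11110101 ⊕ 0b11000001 = 0b00110100.
P1: E(K, 0b11110101) = 0b00101011; 0b10011110 ⊕ 0b00101011 = 0b10110101.
P2: E(K, 0b10011110) = 0b11010100; 0b11000001 ⊕ 0b11010100 = 0b00010101.
P3: E(K, 0b11000001) = 0b11110111; 0b00011010 ⊕ 0b11110111 = 0b11101101.
P4: E(K, 0b00011010) = 0b01010000; 0b11000000 ⊕ 0b01010000 = 0b10010000.
P5: E(K, 0b11000000) = 0b11110110; 0b11101110 ⊕ 0b11110110 = 0b00011000.
Blocks that differ from the original plaintext: P1, P2.

P0 = 0b00110100, P1 = 0b10110101, P2 = 0b00010101, P3 = 0b11101101, P4 = 0b10010000, P5 = 0b00011000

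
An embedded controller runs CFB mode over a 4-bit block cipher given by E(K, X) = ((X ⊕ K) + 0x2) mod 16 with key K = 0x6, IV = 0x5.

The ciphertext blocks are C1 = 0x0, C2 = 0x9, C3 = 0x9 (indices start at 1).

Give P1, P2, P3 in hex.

P1 = 0x5, P2 = 0x1, P3 = 0x8

CFB decryption: P_i = C_i ⊕ E(K, C_{i−1}), with C_{0} = IV.
P1: E(K, 0x5) = 0x5; 0x0 ⊕ 0x5 = 0x5.
P2: E(K, 0x0) = 0x8; 0x9 ⊕ 0x8 = 0x1.
P3: E(K, 0x9) = 0x1; 0x9 ⊕ 0x1 = 0x8.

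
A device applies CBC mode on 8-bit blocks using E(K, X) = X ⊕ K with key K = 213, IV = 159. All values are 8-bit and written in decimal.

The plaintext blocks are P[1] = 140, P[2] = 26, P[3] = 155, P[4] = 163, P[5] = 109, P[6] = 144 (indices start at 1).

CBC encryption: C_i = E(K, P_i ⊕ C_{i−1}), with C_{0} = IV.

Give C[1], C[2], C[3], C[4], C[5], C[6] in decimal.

C[1]: P[1] ⊕ 159 = 19; E(K, 19) = 198.
C[2]: P[2] ⊕ 198 = 220; E(K, 220) = 9.
C[3]: P[3] ⊕ 9 = 146; E(K, 146) = 71.
C[4]: P[4] ⊕ 71 = 228; E(K, 228) = 49.
C[5]: P[5] ⊕ 49 = 92; E(K, 92) = 137.
C[6]: P[6] ⊕ 137 = 25; E(K, 25) = 204.

C[1] = 198, C[2] = 9, C[3] = 71, C[4] = 49, C[5] = 137, C[6] = 204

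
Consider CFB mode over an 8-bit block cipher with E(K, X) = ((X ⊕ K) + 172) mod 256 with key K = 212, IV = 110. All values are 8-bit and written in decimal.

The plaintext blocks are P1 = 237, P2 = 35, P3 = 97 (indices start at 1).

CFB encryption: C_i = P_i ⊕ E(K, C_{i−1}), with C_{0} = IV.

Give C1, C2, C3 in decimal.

C1: E(K, 110) = 102; 237 ⊕ 102 = 139.
C2: E(K, 139) = 11; 35 ⊕ 11 = 40.
C3: E(K, 40) = 168; 97 ⊕ 168 = 201.

C1 = 139, C2 = 40, C3 = 201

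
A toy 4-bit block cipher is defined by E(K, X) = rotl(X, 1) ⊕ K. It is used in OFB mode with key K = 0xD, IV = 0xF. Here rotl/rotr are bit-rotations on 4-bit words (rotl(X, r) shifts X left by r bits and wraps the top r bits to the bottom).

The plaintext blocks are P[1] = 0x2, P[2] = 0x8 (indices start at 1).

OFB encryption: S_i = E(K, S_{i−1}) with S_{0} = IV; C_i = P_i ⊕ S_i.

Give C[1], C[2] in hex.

C[1] = 0x0, C[2] = 0x1

C[1]: S = E(K, 0xF) = 0x2; 0x2 ⊕ 0x2 = 0x0.
C[2]: S = E(K, 0x2) = 0x9; 0x8 ⊕ 0x9 = 0x1.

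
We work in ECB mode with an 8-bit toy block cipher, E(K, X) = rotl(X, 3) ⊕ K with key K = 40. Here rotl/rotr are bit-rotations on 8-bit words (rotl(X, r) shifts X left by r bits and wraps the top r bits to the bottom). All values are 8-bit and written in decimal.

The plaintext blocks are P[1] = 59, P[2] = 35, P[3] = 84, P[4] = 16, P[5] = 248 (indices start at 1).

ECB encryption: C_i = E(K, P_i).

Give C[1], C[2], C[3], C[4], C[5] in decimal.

C[1] = 241, C[2] = 49, C[3] = 138, C[4] = 168, C[5] = 239

C[1]: E(K, 59) = 241.
C[2]: E(K, 35) = 49.
C[3]: E(K, 84) = 138.
C[4]: E(K, 16) = 168.
C[5]: E(K, 248) = 239.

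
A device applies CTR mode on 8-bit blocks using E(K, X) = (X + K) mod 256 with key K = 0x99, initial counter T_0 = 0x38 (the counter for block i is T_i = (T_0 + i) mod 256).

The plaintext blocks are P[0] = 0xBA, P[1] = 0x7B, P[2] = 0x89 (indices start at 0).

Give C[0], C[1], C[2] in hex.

CTR encryption: S_i = E(K, T_i) where T_i is the counter for block i; C_i = P_i ⊕ S_i.
C[0]: T = 0x38, S = E(K, T) = 0xD1; 0xBA ⊕ 0xD1 = 0x6B.
C[1]: T = 0x39, S = E(K, T) = 0xD2; 0x7B ⊕ 0xD2 = 0xA9.
C[2]: T = 0x3A, S = E(K, T) = 0xD3; 0x89 ⊕ 0xD3 = 0x5A.

C[0] = 0x6B, C[1] = 0xA9, C[2] = 0x5A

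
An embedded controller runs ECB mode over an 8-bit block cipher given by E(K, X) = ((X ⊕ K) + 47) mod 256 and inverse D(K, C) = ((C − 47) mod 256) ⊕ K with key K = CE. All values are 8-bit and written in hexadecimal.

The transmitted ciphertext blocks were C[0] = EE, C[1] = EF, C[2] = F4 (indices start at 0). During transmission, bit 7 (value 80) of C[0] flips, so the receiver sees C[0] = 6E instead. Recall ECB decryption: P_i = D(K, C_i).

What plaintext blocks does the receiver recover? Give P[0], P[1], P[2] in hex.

Only C[0] changed, to 6E. In ECB, a change in C_i affects only P_i. Decrypting the received ciphertext:
P[0]: D(K, 6E) = E9.
P[1]: D(K, EF) = 66.
P[2]: D(K, F4) = 63.
Blocks that differ from the original plaintext: P[0].

P[0] = E9, P[1] = 66, P[2] = 63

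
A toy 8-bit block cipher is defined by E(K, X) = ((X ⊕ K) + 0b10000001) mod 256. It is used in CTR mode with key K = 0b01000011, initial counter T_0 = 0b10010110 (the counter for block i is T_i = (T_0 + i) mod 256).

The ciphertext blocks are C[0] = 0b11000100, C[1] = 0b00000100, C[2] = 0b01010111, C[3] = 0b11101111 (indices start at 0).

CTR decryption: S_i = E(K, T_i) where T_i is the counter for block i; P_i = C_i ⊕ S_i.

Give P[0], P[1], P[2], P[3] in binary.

P[0]: T = 0b10010110, S = E(K, T) = 0b01010110; 0b11000100 ⊕ 0b01010110 = 0b10010010.
P[1]: T = 0b10010111, S = E(K, T) = 0b01010101; 0b00000100 ⊕ 0b01010101 = 0b01010001.
P[2]: T = 0b10011000, S = E(K, T) = 0b01011100; 0b01010111 ⊕ 0b01011100 = 0b00001011.
P[3]: T = 0b10011001, S = E(K, T) = 0b01011011; 0b11101111 ⊕ 0b01011011 = 0b10110100.

P[0] = 0b10010010, P[1] = 0b01010001, P[2] = 0b00001011, P[3] = 0b10110100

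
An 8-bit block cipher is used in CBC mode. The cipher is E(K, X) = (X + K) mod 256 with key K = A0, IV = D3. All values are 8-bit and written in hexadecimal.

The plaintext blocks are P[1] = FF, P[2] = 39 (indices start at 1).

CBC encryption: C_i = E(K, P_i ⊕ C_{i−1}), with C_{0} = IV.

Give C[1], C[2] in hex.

C[1] = CC, C[2] = 95

C[1]: P[1] ⊕ D3 = 2C; E(K, 2C) = CC.
C[2]: P[2] ⊕ CC = F5; E(K, F5) = 95.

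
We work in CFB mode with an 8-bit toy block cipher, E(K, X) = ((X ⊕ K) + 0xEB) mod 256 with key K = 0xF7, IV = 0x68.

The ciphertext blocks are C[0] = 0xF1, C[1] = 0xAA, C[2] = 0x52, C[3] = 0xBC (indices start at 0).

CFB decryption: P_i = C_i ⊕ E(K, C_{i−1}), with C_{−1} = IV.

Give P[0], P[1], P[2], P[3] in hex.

P[0] = 0x7B, P[1] = 0x5B, P[2] = 0x1A, P[3] = 0x2C

P[0]: E(K, 0x68) = 0x8A; 0xF1 ⊕ 0x8A = 0x7B.
P[1]: E(K, 0xF1) = 0xF1; 0xAA ⊕ 0xF1 = 0x5B.
P[2]: E(K, 0xAA) = 0x48; 0x52 ⊕ 0x48 = 0x1A.
P[3]: E(K, 0x52) = 0x90; 0xBC ⊕ 0x90 = 0x2C.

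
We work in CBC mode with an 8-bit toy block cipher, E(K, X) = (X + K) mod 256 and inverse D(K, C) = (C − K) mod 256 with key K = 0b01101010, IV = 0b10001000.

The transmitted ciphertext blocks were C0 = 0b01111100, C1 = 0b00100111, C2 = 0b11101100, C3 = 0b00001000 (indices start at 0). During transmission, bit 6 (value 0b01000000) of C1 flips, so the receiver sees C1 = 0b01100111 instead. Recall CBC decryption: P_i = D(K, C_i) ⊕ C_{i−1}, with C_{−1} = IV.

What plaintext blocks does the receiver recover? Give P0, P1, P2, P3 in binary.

Only C1 changed, to 0b01100111. In CBC, a change in C_i garbles P_i and flips the same bit in P_{i+1}. Decrypting the received ciphertext:
P0: D(K, 0b01111100) = 0b00010010; 0b00010010 ⊕ 0b10001000 = 0b10011010.
P1: D(K, 0b01100111) = 0b11111101; 0b11111101 ⊕ 0b01111100 = 0b10000001.
P2: D(K, 0b11101100) = 0b10000010; 0b10000010 ⊕ 0b01100111 = 0b11100101.
P3: D(K, 0b00001000) = 0b10011110; 0b10011110 ⊕ 0b11101100 = 0b01110010.
Blocks that differ from the original plaintext: P1, P2.

P0 = 0b10011010, P1 = 0b10000001, P2 = 0b11100101, P3 = 0b01110010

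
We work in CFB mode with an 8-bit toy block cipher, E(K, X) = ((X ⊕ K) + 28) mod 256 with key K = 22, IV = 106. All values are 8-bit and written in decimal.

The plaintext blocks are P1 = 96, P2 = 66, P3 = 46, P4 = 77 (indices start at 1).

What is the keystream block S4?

94

CFB encryption: C_i = P_i ⊕ E(K, C_{i−1}), with C_{0} = IV.
C1: E(K, 106) = 152; 96 ⊕ 152 = 248.
C2: E(K, 248) = 10; 66 ⊕ 10 = 72.
C3: E(K, 72) = 122; 46 ⊕ 122 = 84.
C4: E(K, 84) = 94; 77 ⊕ 94 = 19.
So S4 = 94.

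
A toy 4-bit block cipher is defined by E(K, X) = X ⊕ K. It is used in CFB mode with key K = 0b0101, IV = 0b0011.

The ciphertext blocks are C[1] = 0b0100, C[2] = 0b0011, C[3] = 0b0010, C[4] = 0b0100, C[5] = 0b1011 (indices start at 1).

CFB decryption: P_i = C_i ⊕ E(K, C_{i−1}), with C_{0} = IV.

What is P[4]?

P[4] = 0b0011

P[4]: E(K, 0b0010) = 0b0111; 0b0100 ⊕ 0b0111 = 0b0011.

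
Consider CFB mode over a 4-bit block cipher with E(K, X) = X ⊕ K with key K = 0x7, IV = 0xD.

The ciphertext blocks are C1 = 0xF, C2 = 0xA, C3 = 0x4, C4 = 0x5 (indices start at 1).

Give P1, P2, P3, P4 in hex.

CFB decryption: P_i = C_i ⊕ E(K, C_{i−1}), with C_{0} = IV.
P1: E(K, 0xD) = 0xA; 0xF ⊕ 0xA = 0x5.
P2: E(K, 0xF) = 0x8; 0xA ⊕ 0x8 = 0x2.
P3: E(K, 0xA) = 0xD; 0x4 ⊕ 0xD = 0x9.
P4: E(K, 0x4) = 0x3; 0x5 ⊕ 0x3 = 0x6.

P1 = 0x5, P2 = 0x2, P3 = 0x9, P4 = 0x6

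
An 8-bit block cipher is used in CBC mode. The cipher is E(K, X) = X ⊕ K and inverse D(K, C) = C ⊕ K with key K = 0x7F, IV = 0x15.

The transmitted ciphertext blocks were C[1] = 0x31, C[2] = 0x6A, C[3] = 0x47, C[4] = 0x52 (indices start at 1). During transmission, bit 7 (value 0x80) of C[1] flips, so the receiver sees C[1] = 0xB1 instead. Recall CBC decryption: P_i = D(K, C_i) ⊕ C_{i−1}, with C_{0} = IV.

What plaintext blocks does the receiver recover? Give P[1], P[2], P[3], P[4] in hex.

P[1] = 0xDB, P[2] = 0xA4, P[3] = 0x52, P[4] = 0x6A

Only C[1] changed, to 0xB1. In CBC, a change in C_i garbles P_i and flips the same bit in P_{i+1}. Decrypting the received ciphertext:
P[1]: D(K, 0xB1) = 0xCE; 0xCE ⊕ 0x15 = 0xDB.
P[2]: D(K, 0x6A) = 0x15; 0x15 ⊕ 0xB1 = 0xA4.
P[3]: D(K, 0x47) = 0x38; 0x38 ⊕ 0x6A = 0x52.
P[4]: D(K, 0x52) = 0x2D; 0x2D ⊕ 0x47 = 0x6A.
Blocks that differ from the original plaintext: P[1], P[2].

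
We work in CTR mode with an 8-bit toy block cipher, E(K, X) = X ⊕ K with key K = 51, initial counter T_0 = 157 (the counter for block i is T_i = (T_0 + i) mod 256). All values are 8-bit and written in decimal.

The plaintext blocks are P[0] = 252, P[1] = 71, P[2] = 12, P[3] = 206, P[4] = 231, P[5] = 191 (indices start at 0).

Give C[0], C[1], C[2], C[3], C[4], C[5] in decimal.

C[0] = 82, C[1] = 234, C[2] = 160, C[3] = 93, C[4] = 117, C[5] = 46

CTR encryption: S_i = E(K, T_i) where T_i is the counter for block i; C_i = P_i ⊕ S_i.
C[0]: T = 157, S = E(K, T) = 174; 252 ⊕ 174 = 82.
C[1]: T = 158, S = E(K, T) = 173; 71 ⊕ 173 = 234.
C[2]: T = 159, S = E(K, T) = 172; 12 ⊕ 172 = 160.
C[3]: T = 160, S = E(K, T) = 147; 206 ⊕ 147 = 93.
C[4]: T = 161, S = E(K, T) = 146; 231 ⊕ 146 = 117.
C[5]: T = 162, S = E(K, T) = 145; 191 ⊕ 145 = 46.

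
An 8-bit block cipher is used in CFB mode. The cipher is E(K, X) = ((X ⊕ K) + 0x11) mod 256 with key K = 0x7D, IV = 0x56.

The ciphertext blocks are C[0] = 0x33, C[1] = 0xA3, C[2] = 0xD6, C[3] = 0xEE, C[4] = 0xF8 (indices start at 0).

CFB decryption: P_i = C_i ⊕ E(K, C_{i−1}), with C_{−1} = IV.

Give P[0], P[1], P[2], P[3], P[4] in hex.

P[0] = 0x0F, P[1] = 0xFC, P[2] = 0x39, P[3] = 0x52, P[4] = 0x5C

P[0]: E(K, 0x56) = 0x3C; 0x33 ⊕ 0x3C = 0x0F.
P[1]: E(K, 0x33) = 0x5F; 0xA3 ⊕ 0x5F = 0xFC.
P[2]: E(K, 0xA3) = 0xEF; 0xD6 ⊕ 0xEF = 0x39.
P[3]: E(K, 0xD6) = 0xBC; 0xEE ⊕ 0xBC = 0x52.
P[4]: E(K, 0xEE) = 0xA4; 0xF8 ⊕ 0xA4 = 0x5C.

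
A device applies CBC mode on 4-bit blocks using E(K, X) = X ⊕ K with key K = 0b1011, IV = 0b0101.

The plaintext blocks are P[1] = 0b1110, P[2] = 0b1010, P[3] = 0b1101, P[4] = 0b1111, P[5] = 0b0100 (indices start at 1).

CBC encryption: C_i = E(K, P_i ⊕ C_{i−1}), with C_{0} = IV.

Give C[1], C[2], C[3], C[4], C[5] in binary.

C[1]: P[1] ⊕ 0b0101 = 0b1011; E(K, 0b1011) = 0b0000.
C[2]: P[2] ⊕ 0b0000 = 0b1010; E(K, 0b1010) = 0b0001.
C[3]: P[3] ⊕ 0b0001 = 0b1100; E(K, 0b1100) = 0b0111.
C[4]: P[4] ⊕ 0b0111 = 0b1000; E(K, 0b1000) = 0b0011.
C[5]: P[5] ⊕ 0b0011 = 0b0111; E(K, 0b0111) = 0b1100.

C[1] = 0b0000, C[2] = 0b0001, C[3] = 0b0111, C[4] = 0b0011, C[5] = 0b1100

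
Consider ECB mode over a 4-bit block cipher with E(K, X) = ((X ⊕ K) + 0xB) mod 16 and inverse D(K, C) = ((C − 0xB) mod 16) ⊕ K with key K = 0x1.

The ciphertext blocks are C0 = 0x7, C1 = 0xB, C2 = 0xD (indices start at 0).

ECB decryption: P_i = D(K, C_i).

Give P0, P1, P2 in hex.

P0: D(K, 0x7) = 0xD.
P1: D(K, 0xB) = 0x1.
P2: D(K, 0xD) = 0x3.

P0 = 0xD, P1 = 0x1, P2 = 0x3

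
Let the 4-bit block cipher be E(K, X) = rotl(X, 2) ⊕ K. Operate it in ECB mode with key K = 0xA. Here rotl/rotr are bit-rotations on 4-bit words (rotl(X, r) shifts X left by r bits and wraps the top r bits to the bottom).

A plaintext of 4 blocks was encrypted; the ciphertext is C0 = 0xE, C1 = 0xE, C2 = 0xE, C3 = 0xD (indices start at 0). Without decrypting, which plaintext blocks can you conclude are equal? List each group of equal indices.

ECB encrypts each block independently with the same key, so equal ciphertext blocks imply equal plaintext blocks.
C0 = C1 = C2 = 0xE, so P0 = P1 = P2.

P0 = P1 = P2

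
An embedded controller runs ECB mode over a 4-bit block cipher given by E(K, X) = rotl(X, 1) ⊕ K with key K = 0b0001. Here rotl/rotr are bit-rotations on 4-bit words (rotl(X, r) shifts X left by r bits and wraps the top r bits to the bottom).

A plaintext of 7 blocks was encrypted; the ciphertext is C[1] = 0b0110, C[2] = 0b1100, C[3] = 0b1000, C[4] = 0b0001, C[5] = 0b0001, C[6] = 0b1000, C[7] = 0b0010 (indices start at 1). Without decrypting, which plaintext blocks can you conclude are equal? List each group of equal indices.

ECB encrypts each block independently with the same key, so equal ciphertext blocks imply equal plaintext blocks.
C[3] = C[6] = 0b1000, so P[3] = P[6].
C[4] = C[5] = 0b0001, so P[4] = P[5].

P[3] = P[6]; P[4] = P[5]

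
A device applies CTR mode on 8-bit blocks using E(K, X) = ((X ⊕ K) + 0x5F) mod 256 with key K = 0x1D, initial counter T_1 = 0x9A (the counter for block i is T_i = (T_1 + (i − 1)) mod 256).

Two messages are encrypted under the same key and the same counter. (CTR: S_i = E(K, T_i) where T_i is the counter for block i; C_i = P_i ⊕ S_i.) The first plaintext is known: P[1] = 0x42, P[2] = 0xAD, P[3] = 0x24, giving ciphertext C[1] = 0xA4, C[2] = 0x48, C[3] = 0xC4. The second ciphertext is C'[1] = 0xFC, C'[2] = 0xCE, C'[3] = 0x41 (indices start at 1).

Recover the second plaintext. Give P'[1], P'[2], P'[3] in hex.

In CTR with a reused counter, both messages share the same keystream S_i, so C_i ⊕ C'_i = P_i ⊕ P'_i and thus P'_i = P_i ⊕ C_i ⊕ C'_i.
P'[1]: 0x42 ⊕ 0xA4 ⊕ 0xFC = 0x1A.
P'[2]: 0xAD ⊕ 0x48 ⊕ 0xCE = 0x2B.
P'[3]: 0x24 ⊕ 0xC4 ⊕ 0x41 = 0xA1.

P'[1] = 0x1A, P'[2] = 0x2B, P'[3] = 0xA1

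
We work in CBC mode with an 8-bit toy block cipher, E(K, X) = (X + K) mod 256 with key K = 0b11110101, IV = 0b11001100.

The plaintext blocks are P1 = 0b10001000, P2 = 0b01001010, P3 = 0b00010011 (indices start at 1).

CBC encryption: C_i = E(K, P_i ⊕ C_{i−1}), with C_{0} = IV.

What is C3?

C1: P1 ⊕ 0b11001100 = 0b01000100; E(K, 0b01000100) = 0b00111001.
C2: P2 ⊕ 0b00111001 = 0b01110011; E(K, 0b01110011) = 0b01101000.
C3: P3 ⊕ 0b01101000 = 0b01111011; E(K, 0b01111011) = 0b01110000.

C3 = 0b01110000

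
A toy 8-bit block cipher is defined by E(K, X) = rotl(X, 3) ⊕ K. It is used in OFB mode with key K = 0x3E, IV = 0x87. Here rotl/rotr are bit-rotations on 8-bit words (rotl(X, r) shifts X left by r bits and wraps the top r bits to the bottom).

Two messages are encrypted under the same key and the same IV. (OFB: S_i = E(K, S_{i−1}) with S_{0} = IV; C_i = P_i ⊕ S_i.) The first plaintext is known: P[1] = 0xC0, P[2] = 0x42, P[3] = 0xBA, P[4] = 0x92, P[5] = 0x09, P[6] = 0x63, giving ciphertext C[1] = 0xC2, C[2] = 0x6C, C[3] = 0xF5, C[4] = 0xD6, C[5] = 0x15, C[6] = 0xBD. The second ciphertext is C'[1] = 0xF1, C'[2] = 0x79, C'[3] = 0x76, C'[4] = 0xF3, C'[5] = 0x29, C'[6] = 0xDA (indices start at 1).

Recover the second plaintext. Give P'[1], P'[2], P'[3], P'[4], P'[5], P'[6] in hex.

P'[1] = 0xF3, P'[2] = 0x57, P'[3] = 0x39, P'[4] = 0xB7, P'[5] = 0x35, P'[6] = 0x04

In OFB with a reused IV, both messages share the same keystream S_i, so C_i ⊕ C'_i = P_i ⊕ P'_i and thus P'_i = P_i ⊕ C_i ⊕ C'_i.
P'[1]: 0xC0 ⊕ 0xC2 ⊕ 0xF1 = 0xF3.
P'[2]: 0x42 ⊕ 0x6C ⊕ 0x79 = 0x57.
P'[3]: 0xBA ⊕ 0xF5 ⊕ 0x76 = 0x39.
P'[4]: 0x92 ⊕ 0xD6 ⊕ 0xF3 = 0xB7.
P'[5]: 0x09 ⊕ 0x15 ⊕ 0x29 = 0x35.
P'[6]: 0x63 ⊕ 0xBD ⊕ 0xDA = 0x04.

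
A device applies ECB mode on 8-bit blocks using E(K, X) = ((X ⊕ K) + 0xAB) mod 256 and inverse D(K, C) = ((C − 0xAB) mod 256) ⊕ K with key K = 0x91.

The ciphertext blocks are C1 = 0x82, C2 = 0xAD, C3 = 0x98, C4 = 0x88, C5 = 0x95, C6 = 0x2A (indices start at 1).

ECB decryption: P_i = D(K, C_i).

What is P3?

P3 = 0x7C

P3: D(K, 0x98) = 0x7C.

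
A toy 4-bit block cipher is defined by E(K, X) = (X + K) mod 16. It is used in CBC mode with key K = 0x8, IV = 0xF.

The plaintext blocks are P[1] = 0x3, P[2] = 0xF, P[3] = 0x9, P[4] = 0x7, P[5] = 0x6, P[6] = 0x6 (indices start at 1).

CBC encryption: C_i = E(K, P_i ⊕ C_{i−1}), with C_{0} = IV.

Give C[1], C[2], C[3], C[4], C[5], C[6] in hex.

C[1] = 0x4, C[2] = 0x3, C[3] = 0x2, C[4] = 0xD, C[5] = 0x3, C[6] = 0xD

C[1]: P[1] ⊕ 0xF = 0xC; E(K, 0xC) = 0x4.
C[2]: P[2] ⊕ 0x4 = 0xB; E(K, 0xB) = 0x3.
C[3]: P[3] ⊕ 0x3 = 0xA; E(K, 0xA) = 0x2.
C[4]: P[4] ⊕ 0x2 = 0x5; E(K, 0x5) = 0xD.
C[5]: P[5] ⊕ 0xD = 0xB; E(K, 0xB) = 0x3.
C[6]: P[6] ⊕ 0x3 = 0x5; E(K, 0x5) = 0xD.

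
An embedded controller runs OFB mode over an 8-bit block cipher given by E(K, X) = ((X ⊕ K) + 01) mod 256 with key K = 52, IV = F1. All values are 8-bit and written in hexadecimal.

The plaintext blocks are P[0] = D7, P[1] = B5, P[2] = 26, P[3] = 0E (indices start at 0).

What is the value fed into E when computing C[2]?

F7

OFB encryption: S_i = E(K, S_{i−1}) with S_{−1} = IV; C_i = P_i ⊕ S_i.
C[0]: S = E(K, F1) = A4; D7 ⊕ A4 = 73.
C[1]: S = E(K, A4) = F7; B5 ⊕ F7 = 42.
C[2]: S = E(K, F7) = A6; 26 ⊕ A6 = 80.
So the input to E for block [2] is F7.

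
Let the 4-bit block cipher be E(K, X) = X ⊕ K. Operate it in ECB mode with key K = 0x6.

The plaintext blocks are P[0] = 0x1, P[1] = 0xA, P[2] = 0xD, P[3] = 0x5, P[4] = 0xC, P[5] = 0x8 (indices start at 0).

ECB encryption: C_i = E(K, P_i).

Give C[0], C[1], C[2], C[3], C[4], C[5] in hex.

C[0]: E(K, 0x1) = 0x7.
C[1]: E(K, 0xA) = 0xC.
C[2]: E(K, 0xD) = 0xB.
C[3]: E(K, 0x5) = 0x3.
C[4]: E(K, 0xC) = 0xA.
C[5]: E(K, 0x8) = 0xE.

C[0] = 0x7, C[1] = 0xC, C[2] = 0xB, C[3] = 0x3, C[4] = 0xA, C[5] = 0xE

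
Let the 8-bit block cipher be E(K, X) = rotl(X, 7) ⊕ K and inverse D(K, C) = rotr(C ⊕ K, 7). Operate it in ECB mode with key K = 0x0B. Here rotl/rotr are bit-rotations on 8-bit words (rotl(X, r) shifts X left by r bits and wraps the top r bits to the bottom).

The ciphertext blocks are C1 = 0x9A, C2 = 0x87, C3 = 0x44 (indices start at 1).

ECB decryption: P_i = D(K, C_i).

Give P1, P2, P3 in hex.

P1: D(K, 0x9A) = 0x23.
P2: D(K, 0x87) = 0x19.
P3: D(K, 0x44) = 0x9E.

P1 = 0x23, P2 = 0x19, P3 = 0x9E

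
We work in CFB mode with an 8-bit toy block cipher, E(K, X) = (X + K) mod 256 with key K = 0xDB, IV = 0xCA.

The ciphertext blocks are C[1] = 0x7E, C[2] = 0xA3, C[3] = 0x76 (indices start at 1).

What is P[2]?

P[2] = 0xFA

CFB decryption: P_i = C_i ⊕ E(K, C_{i−1}), with C_{0} = IV.
P[2]: E(K, 0x7E) = 0x59; 0xA3 ⊕ 0x59 = 0xFA.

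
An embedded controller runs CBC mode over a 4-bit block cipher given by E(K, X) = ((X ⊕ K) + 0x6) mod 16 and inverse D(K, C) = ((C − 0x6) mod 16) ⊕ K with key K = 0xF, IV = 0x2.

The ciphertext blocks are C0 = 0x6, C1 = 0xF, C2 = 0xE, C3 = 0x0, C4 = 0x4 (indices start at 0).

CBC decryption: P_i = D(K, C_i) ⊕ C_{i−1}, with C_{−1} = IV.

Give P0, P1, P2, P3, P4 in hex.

P0 = 0xD, P1 = 0x0, P2 = 0x8, P3 = 0xB, P4 = 0x1

P0: D(K, 0x6) = 0xF; 0xF ⊕ 0x2 = 0xD.
P1: D(K, 0xF) = 0x6; 0x6 ⊕ 0x6 = 0x0.
P2: D(K, 0xE) = 0x7; 0x7 ⊕ 0xF = 0x8.
P3: D(K, 0x0) = 0x5; 0x5 ⊕ 0xE = 0xB.
P4: D(K, 0x4) = 0x1; 0x1 ⊕ 0x0 = 0x1.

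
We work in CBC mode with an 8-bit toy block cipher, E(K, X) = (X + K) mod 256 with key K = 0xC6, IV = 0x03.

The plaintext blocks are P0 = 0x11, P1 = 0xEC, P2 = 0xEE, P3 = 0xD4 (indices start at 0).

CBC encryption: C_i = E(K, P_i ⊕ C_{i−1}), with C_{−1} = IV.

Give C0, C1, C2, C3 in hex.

C0 = 0xD8, C1 = 0xFA, C2 = 0xDA, C3 = 0xD4

C0: P0 ⊕ 0x03 = 0x12; E(K, 0x12) = 0xD8.
C1: P1 ⊕ 0xD8 = 0x34; E(K, 0x34) = 0xFA.
C2: P2 ⊕ 0xFA = 0x14; E(K, 0x14) = 0xDA.
C3: P3 ⊕ 0xDA = 0x0E; E(K, 0x0E) = 0xD4.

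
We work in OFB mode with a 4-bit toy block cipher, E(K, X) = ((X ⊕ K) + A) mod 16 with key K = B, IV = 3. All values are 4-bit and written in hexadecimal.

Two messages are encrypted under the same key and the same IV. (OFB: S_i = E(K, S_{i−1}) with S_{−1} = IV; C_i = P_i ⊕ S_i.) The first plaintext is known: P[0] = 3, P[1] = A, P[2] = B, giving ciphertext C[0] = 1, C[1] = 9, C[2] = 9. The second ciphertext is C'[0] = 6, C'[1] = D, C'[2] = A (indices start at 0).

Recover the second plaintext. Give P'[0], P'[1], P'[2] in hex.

P'[0] = 4, P'[1] = E, P'[2] = 8

In OFB with a reused IV, both messages share the same keystream S_i, so C_i ⊕ C'_i = P_i ⊕ P'_i and thus P'_i = P_i ⊕ C_i ⊕ C'_i.
P'[0]: 3 ⊕ 1 ⊕ 6 = 4.
P'[1]: A ⊕ 9 ⊕ D = E.
P'[2]: B ⊕ 9 ⊕ A = 8.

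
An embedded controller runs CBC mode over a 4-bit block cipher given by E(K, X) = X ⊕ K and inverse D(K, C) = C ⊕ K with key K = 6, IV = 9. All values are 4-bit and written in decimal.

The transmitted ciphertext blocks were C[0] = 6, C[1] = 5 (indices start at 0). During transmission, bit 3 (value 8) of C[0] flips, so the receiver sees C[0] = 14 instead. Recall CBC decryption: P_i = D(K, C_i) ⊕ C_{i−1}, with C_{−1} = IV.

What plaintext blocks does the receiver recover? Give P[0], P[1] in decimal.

Only C[0] changed, to 14. In CBC, a change in C_i garbles P_i and flips the same bit in P_{i+1}. Decrypting the received ciphertext:
P[0]: D(K, 14) = 8; 8 ⊕ 9 = 1.
P[1]: D(K, 5) = 3; 3 ⊕ 14 = 13.
Blocks that differ from the original plaintext: P[0], P[1].

P[0] = 1, P[1] = 13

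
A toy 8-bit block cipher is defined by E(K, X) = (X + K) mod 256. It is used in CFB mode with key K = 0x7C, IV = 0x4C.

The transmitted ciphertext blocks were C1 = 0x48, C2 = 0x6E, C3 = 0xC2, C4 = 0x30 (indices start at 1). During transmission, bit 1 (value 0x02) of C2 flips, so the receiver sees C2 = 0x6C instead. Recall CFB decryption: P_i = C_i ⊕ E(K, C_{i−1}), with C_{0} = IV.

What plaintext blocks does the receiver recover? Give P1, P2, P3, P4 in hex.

Only C2 changed, to 0x6C. In CFB, a change in C_i flips the same bit in P_i and garbles P_{i+1}. Decrypting the received ciphertext:
P1: E(K, 0x4C) = 0xC8; 0x48 ⊕ 0xC8 = 0x80.
P2: E(K, 0x48) = 0xC4; 0x6C ⊕ 0xC4 = 0xA8.
P3: E(K, 0x6C) = 0xE8; 0xC2 ⊕ 0xE8 = 0x2A.
P4: E(K, 0xC2) = 0x3E; 0x30 ⊕ 0x3E = 0x0E.
Blocks that differ from the original plaintext: P2, P3.

P1 = 0x80, P2 = 0xA8, P3 = 0x2A, P4 = 0x0E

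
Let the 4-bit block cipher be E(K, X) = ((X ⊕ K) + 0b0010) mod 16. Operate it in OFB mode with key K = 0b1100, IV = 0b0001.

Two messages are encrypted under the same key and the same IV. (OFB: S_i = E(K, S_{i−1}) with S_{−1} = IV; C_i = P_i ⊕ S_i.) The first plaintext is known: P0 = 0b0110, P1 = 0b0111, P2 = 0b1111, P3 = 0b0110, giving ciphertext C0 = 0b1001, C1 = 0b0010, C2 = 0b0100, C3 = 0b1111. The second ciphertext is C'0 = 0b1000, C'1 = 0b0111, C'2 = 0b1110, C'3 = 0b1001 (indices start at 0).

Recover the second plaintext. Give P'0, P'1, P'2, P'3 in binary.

P'0 = 0b0111, P'1 = 0b0010, P'2 = 0b0101, P'3 = 0b0000

In OFB with a reused IV, both messages share the same keystream S_i, so C_i ⊕ C'_i = P_i ⊕ P'_i and thus P'_i = P_i ⊕ C_i ⊕ C'_i.
P'0: 0b0110 ⊕ 0b1001 ⊕ 0b1000 = 0b0111.
P'1: 0b0111 ⊕ 0b0010 ⊕ 0b0111 = 0b0010.
P'2: 0b1111 ⊕ 0b0100 ⊕ 0b1110 = 0b0101.
P'3: 0b0110 ⊕ 0b1111 ⊕ 0b1001 = 0b0000.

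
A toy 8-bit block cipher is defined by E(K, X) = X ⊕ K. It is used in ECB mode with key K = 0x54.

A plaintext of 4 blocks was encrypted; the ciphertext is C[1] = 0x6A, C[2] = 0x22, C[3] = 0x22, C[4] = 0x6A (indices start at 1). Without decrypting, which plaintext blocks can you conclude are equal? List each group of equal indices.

ECB encrypts each block independently with the same key, so equal ciphertext blocks imply equal plaintext blocks.
C[1] = C[4] = 0x6A, so P[1] = P[4].
C[2] = C[3] = 0x22, so P[2] = P[3].

P[1] = P[4]; P[2] = P[3]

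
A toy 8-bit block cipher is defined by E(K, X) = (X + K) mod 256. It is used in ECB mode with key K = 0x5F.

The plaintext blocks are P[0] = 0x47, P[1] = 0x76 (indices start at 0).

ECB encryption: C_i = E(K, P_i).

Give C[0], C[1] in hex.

C[0] = 0xA6, C[1] = 0xD5

C[0]: E(K, 0x47) = 0xA6.
C[1]: E(K, 0x76) = 0xD5.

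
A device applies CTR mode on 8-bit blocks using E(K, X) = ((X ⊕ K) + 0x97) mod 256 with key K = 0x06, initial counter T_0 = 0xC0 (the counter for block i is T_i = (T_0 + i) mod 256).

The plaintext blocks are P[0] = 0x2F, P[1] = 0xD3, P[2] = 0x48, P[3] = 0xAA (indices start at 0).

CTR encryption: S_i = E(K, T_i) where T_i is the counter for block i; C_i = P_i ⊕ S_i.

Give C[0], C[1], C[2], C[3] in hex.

C[0] = 0x72, C[1] = 0x8D, C[2] = 0x13, C[3] = 0xF6

C[0]: T = 0xC0, S = E(K, T) = 0x5D; 0x2F ⊕ 0x5D = 0x72.
C[1]: T = 0xC1, S = E(K, T) = 0x5E; 0xD3 ⊕ 0x5E = 0x8D.
C[2]: T = 0xC2, S = E(K, T) = 0x5B; 0x48 ⊕ 0x5B = 0x13.
C[3]: T = 0xC3, S = E(K, T) = 0x5C; 0xAA ⊕ 0x5C = 0xF6.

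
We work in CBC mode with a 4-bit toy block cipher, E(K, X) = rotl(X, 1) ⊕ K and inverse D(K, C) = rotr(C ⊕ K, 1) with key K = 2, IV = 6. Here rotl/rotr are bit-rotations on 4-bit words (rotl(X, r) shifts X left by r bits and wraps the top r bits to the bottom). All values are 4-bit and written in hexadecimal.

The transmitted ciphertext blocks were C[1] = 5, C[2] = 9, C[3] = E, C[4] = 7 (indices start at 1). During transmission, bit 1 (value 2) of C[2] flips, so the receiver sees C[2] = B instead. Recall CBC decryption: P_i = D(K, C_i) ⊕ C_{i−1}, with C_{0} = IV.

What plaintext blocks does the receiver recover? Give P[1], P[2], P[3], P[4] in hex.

Only C[2] changed, to B. In CBC, a change in C_i garbles P_i and flips the same bit in P_{i+1}. Decrypting the received ciphertext:
P[1]: D(K, 5) = B; B ⊕ 6 = D.
P[2]: D(K, B) = C; C ⊕ 5 = 9.
P[3]: D(K, E) = 6; 6 ⊕ B = D.
P[4]: D(K, 7) = A; A ⊕ E = 4.
Blocks that differ from the original plaintext: P[2], P[3].

P[1] = D, P[2] = 9, P[3] = D, P[4] = 4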